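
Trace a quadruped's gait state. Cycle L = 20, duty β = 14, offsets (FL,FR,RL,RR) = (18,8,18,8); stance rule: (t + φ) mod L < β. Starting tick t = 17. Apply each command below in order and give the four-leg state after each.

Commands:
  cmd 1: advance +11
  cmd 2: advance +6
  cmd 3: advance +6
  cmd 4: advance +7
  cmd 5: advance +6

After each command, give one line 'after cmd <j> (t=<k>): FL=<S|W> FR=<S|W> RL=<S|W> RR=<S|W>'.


start t=17: FL=W FR=S RL=W RR=S
cmd 1: advance +11 → t=28, phase=(6,16,6,16) → FL=S FR=W RL=S RR=W
cmd 2: advance +6 → t=34, phase=(12,2,12,2) → FL=S FR=S RL=S RR=S
cmd 3: advance +6 → t=40, phase=(18,8,18,8) → FL=W FR=S RL=W RR=S
cmd 4: advance +7 → t=47, phase=(5,15,5,15) → FL=S FR=W RL=S RR=W
cmd 5: advance +6 → t=53, phase=(11,1,11,1) → FL=S FR=S RL=S RR=S

after cmd 1 (t=28): FL=S FR=W RL=S RR=W
after cmd 2 (t=34): FL=S FR=S RL=S RR=S
after cmd 3 (t=40): FL=W FR=S RL=W RR=S
after cmd 4 (t=47): FL=S FR=W RL=S RR=W
after cmd 5 (t=53): FL=S FR=S RL=S RR=S


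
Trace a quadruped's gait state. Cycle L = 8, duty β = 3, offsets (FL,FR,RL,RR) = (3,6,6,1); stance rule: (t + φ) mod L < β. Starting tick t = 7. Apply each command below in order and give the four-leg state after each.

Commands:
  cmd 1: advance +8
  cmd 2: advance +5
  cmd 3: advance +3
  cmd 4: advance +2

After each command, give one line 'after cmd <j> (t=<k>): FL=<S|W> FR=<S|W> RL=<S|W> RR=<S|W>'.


after cmd 1 (t=15): FL=S FR=W RL=W RR=S
after cmd 2 (t=20): FL=W FR=S RL=S RR=W
after cmd 3 (t=23): FL=S FR=W RL=W RR=S
after cmd 4 (t=25): FL=W FR=W RL=W RR=S

start t=7: FL=S FR=W RL=W RR=S
cmd 1: advance +8 → t=15, phase=(2,5,5,0) → FL=S FR=W RL=W RR=S
cmd 2: advance +5 → t=20, phase=(7,2,2,5) → FL=W FR=S RL=S RR=W
cmd 3: advance +3 → t=23, phase=(2,5,5,0) → FL=S FR=W RL=W RR=S
cmd 4: advance +2 → t=25, phase=(4,7,7,2) → FL=W FR=W RL=W RR=S


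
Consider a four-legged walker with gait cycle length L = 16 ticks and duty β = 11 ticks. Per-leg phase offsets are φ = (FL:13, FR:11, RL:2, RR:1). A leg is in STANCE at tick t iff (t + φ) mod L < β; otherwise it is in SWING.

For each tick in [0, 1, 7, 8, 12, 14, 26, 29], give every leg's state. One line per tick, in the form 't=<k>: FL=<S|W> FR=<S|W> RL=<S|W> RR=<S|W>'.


t=0: FL=W FR=W RL=S RR=S
t=1: FL=W FR=W RL=S RR=S
t=7: FL=S FR=S RL=S RR=S
t=8: FL=S FR=S RL=S RR=S
t=12: FL=S FR=S RL=W RR=W
t=14: FL=W FR=S RL=S RR=W
t=26: FL=S FR=S RL=W RR=W
t=29: FL=S FR=S RL=W RR=W

t=0: phase=(13,11,2,1) vs β=11 → FL=W FR=W RL=S RR=S
t=1: phase=(14,12,3,2) vs β=11 → FL=W FR=W RL=S RR=S
t=7: phase=(4,2,9,8) vs β=11 → FL=S FR=S RL=S RR=S
t=8: phase=(5,3,10,9) vs β=11 → FL=S FR=S RL=S RR=S
t=12: phase=(9,7,14,13) vs β=11 → FL=S FR=S RL=W RR=W
t=14: phase=(11,9,0,15) vs β=11 → FL=W FR=S RL=S RR=W
t=26: phase=(7,5,12,11) vs β=11 → FL=S FR=S RL=W RR=W
t=29: phase=(10,8,15,14) vs β=11 → FL=S FR=S RL=W RR=W


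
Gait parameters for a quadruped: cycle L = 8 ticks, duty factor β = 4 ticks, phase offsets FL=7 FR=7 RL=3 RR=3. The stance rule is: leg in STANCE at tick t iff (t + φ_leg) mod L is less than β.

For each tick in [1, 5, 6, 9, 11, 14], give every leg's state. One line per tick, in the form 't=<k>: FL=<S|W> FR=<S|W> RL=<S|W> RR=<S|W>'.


t=1: FL=S FR=S RL=W RR=W
t=5: FL=W FR=W RL=S RR=S
t=6: FL=W FR=W RL=S RR=S
t=9: FL=S FR=S RL=W RR=W
t=11: FL=S FR=S RL=W RR=W
t=14: FL=W FR=W RL=S RR=S

t=1: phase=(0,0,4,4) vs β=4 → FL=S FR=S RL=W RR=W
t=5: phase=(4,4,0,0) vs β=4 → FL=W FR=W RL=S RR=S
t=6: phase=(5,5,1,1) vs β=4 → FL=W FR=W RL=S RR=S
t=9: phase=(0,0,4,4) vs β=4 → FL=S FR=S RL=W RR=W
t=11: phase=(2,2,6,6) vs β=4 → FL=S FR=S RL=W RR=W
t=14: phase=(5,5,1,1) vs β=4 → FL=W FR=W RL=S RR=S


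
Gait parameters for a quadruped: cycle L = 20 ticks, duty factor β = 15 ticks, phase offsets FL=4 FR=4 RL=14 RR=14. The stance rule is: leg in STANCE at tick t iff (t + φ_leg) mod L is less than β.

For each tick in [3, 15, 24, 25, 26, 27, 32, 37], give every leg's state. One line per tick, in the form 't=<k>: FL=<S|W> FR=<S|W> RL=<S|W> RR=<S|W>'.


t=3: phase=(7,7,17,17) vs β=15 → FL=S FR=S RL=W RR=W
t=15: phase=(19,19,9,9) vs β=15 → FL=W FR=W RL=S RR=S
t=24: phase=(8,8,18,18) vs β=15 → FL=S FR=S RL=W RR=W
t=25: phase=(9,9,19,19) vs β=15 → FL=S FR=S RL=W RR=W
t=26: phase=(10,10,0,0) vs β=15 → FL=S FR=S RL=S RR=S
t=27: phase=(11,11,1,1) vs β=15 → FL=S FR=S RL=S RR=S
t=32: phase=(16,16,6,6) vs β=15 → FL=W FR=W RL=S RR=S
t=37: phase=(1,1,11,11) vs β=15 → FL=S FR=S RL=S RR=S

t=3: FL=S FR=S RL=W RR=W
t=15: FL=W FR=W RL=S RR=S
t=24: FL=S FR=S RL=W RR=W
t=25: FL=S FR=S RL=W RR=W
t=26: FL=S FR=S RL=S RR=S
t=27: FL=S FR=S RL=S RR=S
t=32: FL=W FR=W RL=S RR=S
t=37: FL=S FR=S RL=S RR=S


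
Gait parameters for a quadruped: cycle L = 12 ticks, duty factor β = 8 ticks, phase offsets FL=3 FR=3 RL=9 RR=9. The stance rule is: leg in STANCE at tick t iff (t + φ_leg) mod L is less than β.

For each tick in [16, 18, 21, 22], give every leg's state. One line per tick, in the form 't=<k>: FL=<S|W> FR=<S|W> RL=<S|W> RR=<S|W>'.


t=16: FL=S FR=S RL=S RR=S
t=18: FL=W FR=W RL=S RR=S
t=21: FL=S FR=S RL=S RR=S
t=22: FL=S FR=S RL=S RR=S

t=16: phase=(7,7,1,1) vs β=8 → FL=S FR=S RL=S RR=S
t=18: phase=(9,9,3,3) vs β=8 → FL=W FR=W RL=S RR=S
t=21: phase=(0,0,6,6) vs β=8 → FL=S FR=S RL=S RR=S
t=22: phase=(1,1,7,7) vs β=8 → FL=S FR=S RL=S RR=S


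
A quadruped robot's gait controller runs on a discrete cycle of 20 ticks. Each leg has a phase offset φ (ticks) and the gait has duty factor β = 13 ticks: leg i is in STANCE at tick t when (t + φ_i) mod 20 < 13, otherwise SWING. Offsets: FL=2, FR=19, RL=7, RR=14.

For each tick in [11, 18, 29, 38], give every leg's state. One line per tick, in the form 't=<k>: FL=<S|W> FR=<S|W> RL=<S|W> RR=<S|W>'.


t=11: phase=(13,10,18,5) vs β=13 → FL=W FR=S RL=W RR=S
t=18: phase=(0,17,5,12) vs β=13 → FL=S FR=W RL=S RR=S
t=29: phase=(11,8,16,3) vs β=13 → FL=S FR=S RL=W RR=S
t=38: phase=(0,17,5,12) vs β=13 → FL=S FR=W RL=S RR=S

t=11: FL=W FR=S RL=W RR=S
t=18: FL=S FR=W RL=S RR=S
t=29: FL=S FR=S RL=W RR=S
t=38: FL=S FR=W RL=S RR=S


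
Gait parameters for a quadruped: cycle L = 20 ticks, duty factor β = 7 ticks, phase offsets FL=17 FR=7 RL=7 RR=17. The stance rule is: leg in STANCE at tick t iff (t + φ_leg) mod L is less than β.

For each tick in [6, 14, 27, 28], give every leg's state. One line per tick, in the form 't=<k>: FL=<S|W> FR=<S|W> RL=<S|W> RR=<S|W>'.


t=6: FL=S FR=W RL=W RR=S
t=14: FL=W FR=S RL=S RR=W
t=27: FL=S FR=W RL=W RR=S
t=28: FL=S FR=W RL=W RR=S

t=6: phase=(3,13,13,3) vs β=7 → FL=S FR=W RL=W RR=S
t=14: phase=(11,1,1,11) vs β=7 → FL=W FR=S RL=S RR=W
t=27: phase=(4,14,14,4) vs β=7 → FL=S FR=W RL=W RR=S
t=28: phase=(5,15,15,5) vs β=7 → FL=S FR=W RL=W RR=S


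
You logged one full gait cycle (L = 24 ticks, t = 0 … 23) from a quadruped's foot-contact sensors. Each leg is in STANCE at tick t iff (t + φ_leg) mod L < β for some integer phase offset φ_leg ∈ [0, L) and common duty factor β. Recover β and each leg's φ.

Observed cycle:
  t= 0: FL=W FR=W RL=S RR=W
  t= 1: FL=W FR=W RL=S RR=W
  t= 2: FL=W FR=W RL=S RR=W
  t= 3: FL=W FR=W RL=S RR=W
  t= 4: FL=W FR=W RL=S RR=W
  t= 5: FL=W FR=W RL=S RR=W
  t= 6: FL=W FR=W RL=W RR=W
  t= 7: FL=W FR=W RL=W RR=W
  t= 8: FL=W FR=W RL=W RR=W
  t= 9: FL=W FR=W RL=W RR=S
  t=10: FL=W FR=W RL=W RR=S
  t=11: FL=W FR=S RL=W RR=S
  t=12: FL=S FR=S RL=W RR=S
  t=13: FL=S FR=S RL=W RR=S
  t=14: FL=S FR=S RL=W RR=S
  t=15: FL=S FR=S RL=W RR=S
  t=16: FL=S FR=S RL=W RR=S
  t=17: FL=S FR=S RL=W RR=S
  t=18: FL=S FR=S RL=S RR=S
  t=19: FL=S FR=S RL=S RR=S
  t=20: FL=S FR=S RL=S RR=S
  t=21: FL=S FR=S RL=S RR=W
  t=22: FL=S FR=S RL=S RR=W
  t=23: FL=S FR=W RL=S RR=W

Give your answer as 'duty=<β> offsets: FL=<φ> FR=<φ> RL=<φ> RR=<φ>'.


duty=12 offsets: FL=12 FR=13 RL=6 RR=15

duty β = stance ticks per leg = 12
FL: stance ticks = 12; W→S at t=12 → φ=12
FR: stance ticks = 12; W→S at t=11 → φ=13
RL: stance ticks = 12; W→S at t=18 → φ=6
RR: stance ticks = 12; W→S at t=9 → φ=15


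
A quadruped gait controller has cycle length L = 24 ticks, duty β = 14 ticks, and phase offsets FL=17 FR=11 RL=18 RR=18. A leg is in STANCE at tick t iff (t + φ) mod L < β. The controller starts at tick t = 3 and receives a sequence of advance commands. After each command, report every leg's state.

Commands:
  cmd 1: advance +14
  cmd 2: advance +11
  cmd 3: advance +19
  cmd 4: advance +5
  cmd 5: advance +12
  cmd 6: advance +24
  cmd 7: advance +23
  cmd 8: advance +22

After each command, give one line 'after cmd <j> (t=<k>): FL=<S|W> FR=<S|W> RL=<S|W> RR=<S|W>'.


after cmd 1 (t=17): FL=S FR=S RL=S RR=S
after cmd 2 (t=28): FL=W FR=W RL=W RR=W
after cmd 3 (t=47): FL=W FR=S RL=W RR=W
after cmd 4 (t=52): FL=W FR=W RL=W RR=W
after cmd 5 (t=64): FL=S FR=S RL=S RR=S
after cmd 6 (t=88): FL=S FR=S RL=S RR=S
after cmd 7 (t=111): FL=S FR=S RL=S RR=S
after cmd 8 (t=133): FL=S FR=S RL=S RR=S

start t=3: FL=W FR=W RL=W RR=W
cmd 1: advance +14 → t=17, phase=(10,4,11,11) → FL=S FR=S RL=S RR=S
cmd 2: advance +11 → t=28, phase=(21,15,22,22) → FL=W FR=W RL=W RR=W
cmd 3: advance +19 → t=47, phase=(16,10,17,17) → FL=W FR=S RL=W RR=W
cmd 4: advance +5 → t=52, phase=(21,15,22,22) → FL=W FR=W RL=W RR=W
cmd 5: advance +12 → t=64, phase=(9,3,10,10) → FL=S FR=S RL=S RR=S
cmd 6: advance +24 → t=88, phase=(9,3,10,10) → FL=S FR=S RL=S RR=S
cmd 7: advance +23 → t=111, phase=(8,2,9,9) → FL=S FR=S RL=S RR=S
cmd 8: advance +22 → t=133, phase=(6,0,7,7) → FL=S FR=S RL=S RR=S


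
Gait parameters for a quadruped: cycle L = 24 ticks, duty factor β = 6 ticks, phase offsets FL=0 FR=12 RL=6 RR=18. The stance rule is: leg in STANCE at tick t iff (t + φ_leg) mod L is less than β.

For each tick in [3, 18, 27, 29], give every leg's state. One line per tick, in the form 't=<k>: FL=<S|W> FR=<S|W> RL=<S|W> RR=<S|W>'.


t=3: FL=S FR=W RL=W RR=W
t=18: FL=W FR=W RL=S RR=W
t=27: FL=S FR=W RL=W RR=W
t=29: FL=S FR=W RL=W RR=W

t=3: phase=(3,15,9,21) vs β=6 → FL=S FR=W RL=W RR=W
t=18: phase=(18,6,0,12) vs β=6 → FL=W FR=W RL=S RR=W
t=27: phase=(3,15,9,21) vs β=6 → FL=S FR=W RL=W RR=W
t=29: phase=(5,17,11,23) vs β=6 → FL=S FR=W RL=W RR=W


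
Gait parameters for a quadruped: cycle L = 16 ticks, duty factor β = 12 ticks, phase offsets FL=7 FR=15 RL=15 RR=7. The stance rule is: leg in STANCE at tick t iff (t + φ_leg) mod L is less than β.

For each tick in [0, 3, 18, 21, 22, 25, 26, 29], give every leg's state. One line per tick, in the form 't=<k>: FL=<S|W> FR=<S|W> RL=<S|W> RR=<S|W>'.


t=0: FL=S FR=W RL=W RR=S
t=3: FL=S FR=S RL=S RR=S
t=18: FL=S FR=S RL=S RR=S
t=21: FL=W FR=S RL=S RR=W
t=22: FL=W FR=S RL=S RR=W
t=25: FL=S FR=S RL=S RR=S
t=26: FL=S FR=S RL=S RR=S
t=29: FL=S FR=W RL=W RR=S

t=0: phase=(7,15,15,7) vs β=12 → FL=S FR=W RL=W RR=S
t=3: phase=(10,2,2,10) vs β=12 → FL=S FR=S RL=S RR=S
t=18: phase=(9,1,1,9) vs β=12 → FL=S FR=S RL=S RR=S
t=21: phase=(12,4,4,12) vs β=12 → FL=W FR=S RL=S RR=W
t=22: phase=(13,5,5,13) vs β=12 → FL=W FR=S RL=S RR=W
t=25: phase=(0,8,8,0) vs β=12 → FL=S FR=S RL=S RR=S
t=26: phase=(1,9,9,1) vs β=12 → FL=S FR=S RL=S RR=S
t=29: phase=(4,12,12,4) vs β=12 → FL=S FR=W RL=W RR=S


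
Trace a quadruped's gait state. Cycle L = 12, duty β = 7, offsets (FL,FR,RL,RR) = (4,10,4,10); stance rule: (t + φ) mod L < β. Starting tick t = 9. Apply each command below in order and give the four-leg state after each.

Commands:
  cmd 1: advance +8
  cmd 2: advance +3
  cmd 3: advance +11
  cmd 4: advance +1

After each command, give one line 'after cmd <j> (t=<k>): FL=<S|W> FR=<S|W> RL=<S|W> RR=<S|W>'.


start t=9: FL=S FR=W RL=S RR=W
cmd 1: advance +8 → t=17, phase=(9,3,9,3) → FL=W FR=S RL=W RR=S
cmd 2: advance +3 → t=20, phase=(0,6,0,6) → FL=S FR=S RL=S RR=S
cmd 3: advance +11 → t=31, phase=(11,5,11,5) → FL=W FR=S RL=W RR=S
cmd 4: advance +1 → t=32, phase=(0,6,0,6) → FL=S FR=S RL=S RR=S

after cmd 1 (t=17): FL=W FR=S RL=W RR=S
after cmd 2 (t=20): FL=S FR=S RL=S RR=S
after cmd 3 (t=31): FL=W FR=S RL=W RR=S
after cmd 4 (t=32): FL=S FR=S RL=S RR=S


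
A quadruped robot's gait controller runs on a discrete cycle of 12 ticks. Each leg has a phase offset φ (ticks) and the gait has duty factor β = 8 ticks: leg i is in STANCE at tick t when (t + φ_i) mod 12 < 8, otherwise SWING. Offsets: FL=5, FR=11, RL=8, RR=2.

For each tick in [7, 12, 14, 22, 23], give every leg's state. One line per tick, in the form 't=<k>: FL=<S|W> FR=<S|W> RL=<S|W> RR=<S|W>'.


t=7: phase=(0,6,3,9) vs β=8 → FL=S FR=S RL=S RR=W
t=12: phase=(5,11,8,2) vs β=8 → FL=S FR=W RL=W RR=S
t=14: phase=(7,1,10,4) vs β=8 → FL=S FR=S RL=W RR=S
t=22: phase=(3,9,6,0) vs β=8 → FL=S FR=W RL=S RR=S
t=23: phase=(4,10,7,1) vs β=8 → FL=S FR=W RL=S RR=S

t=7: FL=S FR=S RL=S RR=W
t=12: FL=S FR=W RL=W RR=S
t=14: FL=S FR=S RL=W RR=S
t=22: FL=S FR=W RL=S RR=S
t=23: FL=S FR=W RL=S RR=S


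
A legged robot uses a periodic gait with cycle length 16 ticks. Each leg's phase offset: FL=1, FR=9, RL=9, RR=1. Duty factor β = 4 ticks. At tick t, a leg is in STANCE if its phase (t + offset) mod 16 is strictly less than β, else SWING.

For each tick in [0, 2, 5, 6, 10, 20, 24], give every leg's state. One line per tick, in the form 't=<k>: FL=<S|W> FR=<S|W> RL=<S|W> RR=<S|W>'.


t=0: phase=(1,9,9,1) vs β=4 → FL=S FR=W RL=W RR=S
t=2: phase=(3,11,11,3) vs β=4 → FL=S FR=W RL=W RR=S
t=5: phase=(6,14,14,6) vs β=4 → FL=W FR=W RL=W RR=W
t=6: phase=(7,15,15,7) vs β=4 → FL=W FR=W RL=W RR=W
t=10: phase=(11,3,3,11) vs β=4 → FL=W FR=S RL=S RR=W
t=20: phase=(5,13,13,5) vs β=4 → FL=W FR=W RL=W RR=W
t=24: phase=(9,1,1,9) vs β=4 → FL=W FR=S RL=S RR=W

t=0: FL=S FR=W RL=W RR=S
t=2: FL=S FR=W RL=W RR=S
t=5: FL=W FR=W RL=W RR=W
t=6: FL=W FR=W RL=W RR=W
t=10: FL=W FR=S RL=S RR=W
t=20: FL=W FR=W RL=W RR=W
t=24: FL=W FR=S RL=S RR=W


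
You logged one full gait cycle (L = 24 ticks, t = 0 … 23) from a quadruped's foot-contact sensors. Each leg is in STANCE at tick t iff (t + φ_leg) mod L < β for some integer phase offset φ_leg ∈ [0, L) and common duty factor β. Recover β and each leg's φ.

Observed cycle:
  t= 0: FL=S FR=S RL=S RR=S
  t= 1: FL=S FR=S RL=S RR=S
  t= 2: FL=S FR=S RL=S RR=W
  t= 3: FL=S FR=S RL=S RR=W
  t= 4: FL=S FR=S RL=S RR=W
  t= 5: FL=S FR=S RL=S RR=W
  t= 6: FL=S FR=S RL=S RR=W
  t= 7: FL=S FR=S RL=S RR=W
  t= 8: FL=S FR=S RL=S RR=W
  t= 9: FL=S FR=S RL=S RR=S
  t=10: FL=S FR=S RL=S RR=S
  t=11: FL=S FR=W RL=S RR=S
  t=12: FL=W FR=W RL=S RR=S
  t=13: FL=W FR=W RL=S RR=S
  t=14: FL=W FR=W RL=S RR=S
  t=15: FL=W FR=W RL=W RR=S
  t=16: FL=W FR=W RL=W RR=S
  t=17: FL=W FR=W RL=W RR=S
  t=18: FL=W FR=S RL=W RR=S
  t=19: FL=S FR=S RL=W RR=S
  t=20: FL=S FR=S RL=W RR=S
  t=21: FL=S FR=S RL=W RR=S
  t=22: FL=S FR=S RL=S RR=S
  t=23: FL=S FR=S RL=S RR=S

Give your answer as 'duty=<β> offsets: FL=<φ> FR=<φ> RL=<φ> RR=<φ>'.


duty β = stance ticks per leg = 17
FL: stance ticks = 17; W→S at t=19 → φ=5
FR: stance ticks = 17; W→S at t=18 → φ=6
RL: stance ticks = 17; W→S at t=22 → φ=2
RR: stance ticks = 17; W→S at t=9 → φ=15

duty=17 offsets: FL=5 FR=6 RL=2 RR=15


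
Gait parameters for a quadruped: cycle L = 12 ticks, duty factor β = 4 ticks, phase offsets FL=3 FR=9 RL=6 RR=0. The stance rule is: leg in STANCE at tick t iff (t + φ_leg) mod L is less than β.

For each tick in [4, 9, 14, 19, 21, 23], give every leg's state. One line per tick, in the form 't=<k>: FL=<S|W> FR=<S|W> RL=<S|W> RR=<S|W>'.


t=4: phase=(7,1,10,4) vs β=4 → FL=W FR=S RL=W RR=W
t=9: phase=(0,6,3,9) vs β=4 → FL=S FR=W RL=S RR=W
t=14: phase=(5,11,8,2) vs β=4 → FL=W FR=W RL=W RR=S
t=19: phase=(10,4,1,7) vs β=4 → FL=W FR=W RL=S RR=W
t=21: phase=(0,6,3,9) vs β=4 → FL=S FR=W RL=S RR=W
t=23: phase=(2,8,5,11) vs β=4 → FL=S FR=W RL=W RR=W

t=4: FL=W FR=S RL=W RR=W
t=9: FL=S FR=W RL=S RR=W
t=14: FL=W FR=W RL=W RR=S
t=19: FL=W FR=W RL=S RR=W
t=21: FL=S FR=W RL=S RR=W
t=23: FL=S FR=W RL=W RR=W


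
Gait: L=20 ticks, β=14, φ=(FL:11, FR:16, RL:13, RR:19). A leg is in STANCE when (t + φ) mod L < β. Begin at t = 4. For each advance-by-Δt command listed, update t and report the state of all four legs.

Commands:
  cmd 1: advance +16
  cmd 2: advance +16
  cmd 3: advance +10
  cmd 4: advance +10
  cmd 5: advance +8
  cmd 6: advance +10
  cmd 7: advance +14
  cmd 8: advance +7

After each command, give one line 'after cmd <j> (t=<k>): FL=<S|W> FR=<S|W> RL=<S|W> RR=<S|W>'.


after cmd 1 (t=20): FL=S FR=W RL=S RR=W
after cmd 2 (t=36): FL=S FR=S RL=S RR=W
after cmd 3 (t=46): FL=W FR=S RL=W RR=S
after cmd 4 (t=56): FL=S FR=S RL=S RR=W
after cmd 5 (t=64): FL=W FR=S RL=W RR=S
after cmd 6 (t=74): FL=S FR=S RL=S RR=S
after cmd 7 (t=88): FL=W FR=S RL=S RR=S
after cmd 8 (t=95): FL=S FR=S RL=S RR=W

start t=4: FL=W FR=S RL=W RR=S
cmd 1: advance +16 → t=20, phase=(11,16,13,19) → FL=S FR=W RL=S RR=W
cmd 2: advance +16 → t=36, phase=(7,12,9,15) → FL=S FR=S RL=S RR=W
cmd 3: advance +10 → t=46, phase=(17,2,19,5) → FL=W FR=S RL=W RR=S
cmd 4: advance +10 → t=56, phase=(7,12,9,15) → FL=S FR=S RL=S RR=W
cmd 5: advance +8 → t=64, phase=(15,0,17,3) → FL=W FR=S RL=W RR=S
cmd 6: advance +10 → t=74, phase=(5,10,7,13) → FL=S FR=S RL=S RR=S
cmd 7: advance +14 → t=88, phase=(19,4,1,7) → FL=W FR=S RL=S RR=S
cmd 8: advance +7 → t=95, phase=(6,11,8,14) → FL=S FR=S RL=S RR=W


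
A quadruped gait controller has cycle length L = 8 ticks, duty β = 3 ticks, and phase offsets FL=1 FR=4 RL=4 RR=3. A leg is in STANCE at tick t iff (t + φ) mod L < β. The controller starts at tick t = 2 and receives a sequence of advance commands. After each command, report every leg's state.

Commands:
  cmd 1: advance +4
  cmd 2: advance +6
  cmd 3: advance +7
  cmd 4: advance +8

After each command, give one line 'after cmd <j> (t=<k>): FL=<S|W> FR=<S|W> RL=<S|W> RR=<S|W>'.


start t=2: FL=W FR=W RL=W RR=W
cmd 1: advance +4 → t=6, phase=(7,2,2,1) → FL=W FR=S RL=S RR=S
cmd 2: advance +6 → t=12, phase=(5,0,0,7) → FL=W FR=S RL=S RR=W
cmd 3: advance +7 → t=19, phase=(4,7,7,6) → FL=W FR=W RL=W RR=W
cmd 4: advance +8 → t=27, phase=(4,7,7,6) → FL=W FR=W RL=W RR=W

after cmd 1 (t=6): FL=W FR=S RL=S RR=S
after cmd 2 (t=12): FL=W FR=S RL=S RR=W
after cmd 3 (t=19): FL=W FR=W RL=W RR=W
after cmd 4 (t=27): FL=W FR=W RL=W RR=W


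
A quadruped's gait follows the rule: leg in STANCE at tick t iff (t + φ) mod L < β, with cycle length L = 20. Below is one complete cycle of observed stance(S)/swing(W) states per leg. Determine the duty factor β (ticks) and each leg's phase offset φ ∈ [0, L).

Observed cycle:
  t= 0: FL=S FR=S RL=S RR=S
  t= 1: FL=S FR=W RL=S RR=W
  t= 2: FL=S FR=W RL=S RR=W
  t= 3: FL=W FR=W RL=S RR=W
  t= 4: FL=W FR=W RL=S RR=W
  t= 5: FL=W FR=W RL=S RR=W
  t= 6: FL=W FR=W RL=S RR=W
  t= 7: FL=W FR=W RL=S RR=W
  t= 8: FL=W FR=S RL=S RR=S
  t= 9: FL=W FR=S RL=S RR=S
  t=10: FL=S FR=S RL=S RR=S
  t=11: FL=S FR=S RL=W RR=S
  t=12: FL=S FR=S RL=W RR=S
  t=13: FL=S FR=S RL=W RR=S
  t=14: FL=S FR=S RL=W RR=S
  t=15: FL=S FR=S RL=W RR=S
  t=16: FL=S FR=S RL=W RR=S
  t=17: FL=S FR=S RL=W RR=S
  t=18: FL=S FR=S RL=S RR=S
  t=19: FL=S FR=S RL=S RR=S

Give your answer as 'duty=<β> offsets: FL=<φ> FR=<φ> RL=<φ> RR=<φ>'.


duty=13 offsets: FL=10 FR=12 RL=2 RR=12

duty β = stance ticks per leg = 13
FL: stance ticks = 13; W→S at t=10 → φ=10
FR: stance ticks = 13; W→S at t=8 → φ=12
RL: stance ticks = 13; W→S at t=18 → φ=2
RR: stance ticks = 13; W→S at t=8 → φ=12


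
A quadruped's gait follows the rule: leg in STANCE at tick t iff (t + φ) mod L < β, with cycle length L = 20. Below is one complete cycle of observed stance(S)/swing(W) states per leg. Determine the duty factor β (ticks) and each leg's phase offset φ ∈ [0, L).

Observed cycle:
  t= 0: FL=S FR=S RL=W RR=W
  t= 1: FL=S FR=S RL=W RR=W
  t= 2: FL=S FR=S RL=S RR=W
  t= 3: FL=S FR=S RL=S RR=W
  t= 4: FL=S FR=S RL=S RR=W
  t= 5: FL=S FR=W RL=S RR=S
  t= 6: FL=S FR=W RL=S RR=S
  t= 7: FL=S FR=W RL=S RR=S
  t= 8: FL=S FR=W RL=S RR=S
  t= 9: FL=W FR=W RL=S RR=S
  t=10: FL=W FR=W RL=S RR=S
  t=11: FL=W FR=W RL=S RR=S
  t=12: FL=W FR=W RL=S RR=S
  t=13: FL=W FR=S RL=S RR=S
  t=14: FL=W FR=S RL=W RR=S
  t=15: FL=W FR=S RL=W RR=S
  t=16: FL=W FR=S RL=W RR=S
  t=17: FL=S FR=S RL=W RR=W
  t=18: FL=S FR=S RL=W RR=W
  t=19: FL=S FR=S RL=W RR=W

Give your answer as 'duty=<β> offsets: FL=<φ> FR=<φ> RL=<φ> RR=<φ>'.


duty β = stance ticks per leg = 12
FL: stance ticks = 12; W→S at t=17 → φ=3
FR: stance ticks = 12; W→S at t=13 → φ=7
RL: stance ticks = 12; W→S at t=2 → φ=18
RR: stance ticks = 12; W→S at t=5 → φ=15

duty=12 offsets: FL=3 FR=7 RL=18 RR=15


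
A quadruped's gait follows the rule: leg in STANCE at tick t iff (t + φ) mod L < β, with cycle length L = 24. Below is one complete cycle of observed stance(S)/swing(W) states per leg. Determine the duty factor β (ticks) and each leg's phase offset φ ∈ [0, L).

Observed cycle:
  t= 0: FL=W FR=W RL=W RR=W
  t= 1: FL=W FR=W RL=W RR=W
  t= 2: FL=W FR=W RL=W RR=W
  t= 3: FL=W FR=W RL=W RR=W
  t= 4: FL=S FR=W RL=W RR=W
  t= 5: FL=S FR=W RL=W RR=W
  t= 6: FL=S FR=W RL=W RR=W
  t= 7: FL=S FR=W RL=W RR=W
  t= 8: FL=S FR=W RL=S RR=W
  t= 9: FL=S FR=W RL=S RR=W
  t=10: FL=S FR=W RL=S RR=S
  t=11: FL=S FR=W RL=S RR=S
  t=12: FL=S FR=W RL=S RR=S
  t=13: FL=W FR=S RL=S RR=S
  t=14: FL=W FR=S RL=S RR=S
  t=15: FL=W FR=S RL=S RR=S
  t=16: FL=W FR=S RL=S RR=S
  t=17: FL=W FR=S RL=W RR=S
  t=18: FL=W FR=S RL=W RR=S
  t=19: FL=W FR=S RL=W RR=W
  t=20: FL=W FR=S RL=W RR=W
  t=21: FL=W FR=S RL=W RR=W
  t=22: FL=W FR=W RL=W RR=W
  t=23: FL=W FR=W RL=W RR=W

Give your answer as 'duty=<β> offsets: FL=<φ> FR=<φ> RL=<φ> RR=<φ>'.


duty β = stance ticks per leg = 9
FL: stance ticks = 9; W→S at t=4 → φ=20
FR: stance ticks = 9; W→S at t=13 → φ=11
RL: stance ticks = 9; W→S at t=8 → φ=16
RR: stance ticks = 9; W→S at t=10 → φ=14

duty=9 offsets: FL=20 FR=11 RL=16 RR=14


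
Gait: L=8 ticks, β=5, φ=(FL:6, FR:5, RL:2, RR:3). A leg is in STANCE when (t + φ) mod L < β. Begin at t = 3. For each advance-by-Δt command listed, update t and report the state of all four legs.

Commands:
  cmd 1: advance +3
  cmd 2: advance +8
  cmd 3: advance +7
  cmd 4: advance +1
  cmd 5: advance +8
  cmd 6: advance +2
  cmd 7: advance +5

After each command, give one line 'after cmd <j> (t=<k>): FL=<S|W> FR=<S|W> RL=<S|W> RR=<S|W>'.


start t=3: FL=S FR=S RL=W RR=W
cmd 1: advance +3 → t=6, phase=(4,3,0,1) → FL=S FR=S RL=S RR=S
cmd 2: advance +8 → t=14, phase=(4,3,0,1) → FL=S FR=S RL=S RR=S
cmd 3: advance +7 → t=21, phase=(3,2,7,0) → FL=S FR=S RL=W RR=S
cmd 4: advance +1 → t=22, phase=(4,3,0,1) → FL=S FR=S RL=S RR=S
cmd 5: advance +8 → t=30, phase=(4,3,0,1) → FL=S FR=S RL=S RR=S
cmd 6: advance +2 → t=32, phase=(6,5,2,3) → FL=W FR=W RL=S RR=S
cmd 7: advance +5 → t=37, phase=(3,2,7,0) → FL=S FR=S RL=W RR=S

after cmd 1 (t=6): FL=S FR=S RL=S RR=S
after cmd 2 (t=14): FL=S FR=S RL=S RR=S
after cmd 3 (t=21): FL=S FR=S RL=W RR=S
after cmd 4 (t=22): FL=S FR=S RL=S RR=S
after cmd 5 (t=30): FL=S FR=S RL=S RR=S
after cmd 6 (t=32): FL=W FR=W RL=S RR=S
after cmd 7 (t=37): FL=S FR=S RL=W RR=S


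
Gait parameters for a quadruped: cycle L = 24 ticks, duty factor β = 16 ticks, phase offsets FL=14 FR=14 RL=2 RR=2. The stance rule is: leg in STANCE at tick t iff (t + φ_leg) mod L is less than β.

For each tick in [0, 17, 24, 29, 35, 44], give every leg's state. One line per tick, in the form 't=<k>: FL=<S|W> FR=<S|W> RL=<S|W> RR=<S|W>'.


t=0: FL=S FR=S RL=S RR=S
t=17: FL=S FR=S RL=W RR=W
t=24: FL=S FR=S RL=S RR=S
t=29: FL=W FR=W RL=S RR=S
t=35: FL=S FR=S RL=S RR=S
t=44: FL=S FR=S RL=W RR=W

t=0: phase=(14,14,2,2) vs β=16 → FL=S FR=S RL=S RR=S
t=17: phase=(7,7,19,19) vs β=16 → FL=S FR=S RL=W RR=W
t=24: phase=(14,14,2,2) vs β=16 → FL=S FR=S RL=S RR=S
t=29: phase=(19,19,7,7) vs β=16 → FL=W FR=W RL=S RR=S
t=35: phase=(1,1,13,13) vs β=16 → FL=S FR=S RL=S RR=S
t=44: phase=(10,10,22,22) vs β=16 → FL=S FR=S RL=W RR=W


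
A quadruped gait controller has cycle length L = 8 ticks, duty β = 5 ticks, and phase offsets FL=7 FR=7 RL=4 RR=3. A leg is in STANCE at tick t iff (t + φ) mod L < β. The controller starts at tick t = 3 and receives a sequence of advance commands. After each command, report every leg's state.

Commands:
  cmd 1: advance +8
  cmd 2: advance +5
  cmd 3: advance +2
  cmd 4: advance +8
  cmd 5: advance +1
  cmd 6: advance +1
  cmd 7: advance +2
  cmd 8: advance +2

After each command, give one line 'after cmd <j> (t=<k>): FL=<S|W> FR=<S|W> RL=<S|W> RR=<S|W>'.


start t=3: FL=S FR=S RL=W RR=W
cmd 1: advance +8 → t=11, phase=(2,2,7,6) → FL=S FR=S RL=W RR=W
cmd 2: advance +5 → t=16, phase=(7,7,4,3) → FL=W FR=W RL=S RR=S
cmd 3: advance +2 → t=18, phase=(1,1,6,5) → FL=S FR=S RL=W RR=W
cmd 4: advance +8 → t=26, phase=(1,1,6,5) → FL=S FR=S RL=W RR=W
cmd 5: advance +1 → t=27, phase=(2,2,7,6) → FL=S FR=S RL=W RR=W
cmd 6: advance +1 → t=28, phase=(3,3,0,7) → FL=S FR=S RL=S RR=W
cmd 7: advance +2 → t=30, phase=(5,5,2,1) → FL=W FR=W RL=S RR=S
cmd 8: advance +2 → t=32, phase=(7,7,4,3) → FL=W FR=W RL=S RR=S

after cmd 1 (t=11): FL=S FR=S RL=W RR=W
after cmd 2 (t=16): FL=W FR=W RL=S RR=S
after cmd 3 (t=18): FL=S FR=S RL=W RR=W
after cmd 4 (t=26): FL=S FR=S RL=W RR=W
after cmd 5 (t=27): FL=S FR=S RL=W RR=W
after cmd 6 (t=28): FL=S FR=S RL=S RR=W
after cmd 7 (t=30): FL=W FR=W RL=S RR=S
after cmd 8 (t=32): FL=W FR=W RL=S RR=S


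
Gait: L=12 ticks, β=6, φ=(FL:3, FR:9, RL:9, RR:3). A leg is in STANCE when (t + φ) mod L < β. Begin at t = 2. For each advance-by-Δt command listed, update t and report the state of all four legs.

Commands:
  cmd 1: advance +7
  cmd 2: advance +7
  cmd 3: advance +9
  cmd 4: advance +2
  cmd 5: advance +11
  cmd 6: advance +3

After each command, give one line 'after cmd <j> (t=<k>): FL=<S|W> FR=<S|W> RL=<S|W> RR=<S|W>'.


after cmd 1 (t=9): FL=S FR=W RL=W RR=S
after cmd 2 (t=16): FL=W FR=S RL=S RR=W
after cmd 3 (t=25): FL=S FR=W RL=W RR=S
after cmd 4 (t=27): FL=W FR=S RL=S RR=W
after cmd 5 (t=38): FL=S FR=W RL=W RR=S
after cmd 6 (t=41): FL=W FR=S RL=S RR=W

start t=2: FL=S FR=W RL=W RR=S
cmd 1: advance +7 → t=9, phase=(0,6,6,0) → FL=S FR=W RL=W RR=S
cmd 2: advance +7 → t=16, phase=(7,1,1,7) → FL=W FR=S RL=S RR=W
cmd 3: advance +9 → t=25, phase=(4,10,10,4) → FL=S FR=W RL=W RR=S
cmd 4: advance +2 → t=27, phase=(6,0,0,6) → FL=W FR=S RL=S RR=W
cmd 5: advance +11 → t=38, phase=(5,11,11,5) → FL=S FR=W RL=W RR=S
cmd 6: advance +3 → t=41, phase=(8,2,2,8) → FL=W FR=S RL=S RR=W


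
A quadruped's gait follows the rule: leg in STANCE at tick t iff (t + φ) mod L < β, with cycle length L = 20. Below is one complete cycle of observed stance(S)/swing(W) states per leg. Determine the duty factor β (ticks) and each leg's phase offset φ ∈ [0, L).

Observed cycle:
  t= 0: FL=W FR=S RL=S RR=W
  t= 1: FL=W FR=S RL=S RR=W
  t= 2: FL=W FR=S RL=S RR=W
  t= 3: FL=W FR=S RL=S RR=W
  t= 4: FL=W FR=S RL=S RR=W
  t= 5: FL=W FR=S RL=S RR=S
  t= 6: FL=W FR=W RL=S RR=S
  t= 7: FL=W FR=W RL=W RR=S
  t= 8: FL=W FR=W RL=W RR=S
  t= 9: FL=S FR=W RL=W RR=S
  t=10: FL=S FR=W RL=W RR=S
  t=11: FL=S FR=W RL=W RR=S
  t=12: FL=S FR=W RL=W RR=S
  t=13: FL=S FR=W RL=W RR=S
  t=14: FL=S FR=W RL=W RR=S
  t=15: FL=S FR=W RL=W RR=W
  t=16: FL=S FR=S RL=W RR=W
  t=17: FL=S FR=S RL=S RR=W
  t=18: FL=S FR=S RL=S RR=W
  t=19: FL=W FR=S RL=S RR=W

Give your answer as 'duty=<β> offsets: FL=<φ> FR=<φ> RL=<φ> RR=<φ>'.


duty=10 offsets: FL=11 FR=4 RL=3 RR=15

duty β = stance ticks per leg = 10
FL: stance ticks = 10; W→S at t=9 → φ=11
FR: stance ticks = 10; W→S at t=16 → φ=4
RL: stance ticks = 10; W→S at t=17 → φ=3
RR: stance ticks = 10; W→S at t=5 → φ=15


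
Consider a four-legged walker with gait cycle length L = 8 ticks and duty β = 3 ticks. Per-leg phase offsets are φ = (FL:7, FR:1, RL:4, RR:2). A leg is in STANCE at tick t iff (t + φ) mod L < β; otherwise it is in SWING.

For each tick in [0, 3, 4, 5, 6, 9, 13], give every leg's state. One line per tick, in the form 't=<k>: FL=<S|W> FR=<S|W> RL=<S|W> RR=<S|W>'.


t=0: FL=W FR=S RL=W RR=S
t=3: FL=S FR=W RL=W RR=W
t=4: FL=W FR=W RL=S RR=W
t=5: FL=W FR=W RL=S RR=W
t=6: FL=W FR=W RL=S RR=S
t=9: FL=S FR=S RL=W RR=W
t=13: FL=W FR=W RL=S RR=W

t=0: phase=(7,1,4,2) vs β=3 → FL=W FR=S RL=W RR=S
t=3: phase=(2,4,7,5) vs β=3 → FL=S FR=W RL=W RR=W
t=4: phase=(3,5,0,6) vs β=3 → FL=W FR=W RL=S RR=W
t=5: phase=(4,6,1,7) vs β=3 → FL=W FR=W RL=S RR=W
t=6: phase=(5,7,2,0) vs β=3 → FL=W FR=W RL=S RR=S
t=9: phase=(0,2,5,3) vs β=3 → FL=S FR=S RL=W RR=W
t=13: phase=(4,6,1,7) vs β=3 → FL=W FR=W RL=S RR=W


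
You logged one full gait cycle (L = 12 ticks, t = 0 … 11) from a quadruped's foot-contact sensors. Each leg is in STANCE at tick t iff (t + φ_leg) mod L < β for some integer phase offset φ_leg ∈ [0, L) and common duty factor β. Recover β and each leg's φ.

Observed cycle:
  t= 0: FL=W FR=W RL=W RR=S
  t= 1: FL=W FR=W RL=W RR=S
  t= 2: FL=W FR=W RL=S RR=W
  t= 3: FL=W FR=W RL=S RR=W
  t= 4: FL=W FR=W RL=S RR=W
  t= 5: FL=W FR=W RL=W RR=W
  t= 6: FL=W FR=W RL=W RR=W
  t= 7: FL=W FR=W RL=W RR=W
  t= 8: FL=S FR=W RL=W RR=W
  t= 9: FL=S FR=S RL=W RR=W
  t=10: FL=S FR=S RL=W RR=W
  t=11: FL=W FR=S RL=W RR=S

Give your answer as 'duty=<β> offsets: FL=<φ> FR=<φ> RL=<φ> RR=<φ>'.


duty β = stance ticks per leg = 3
FL: stance ticks = 3; W→S at t=8 → φ=4
FR: stance ticks = 3; W→S at t=9 → φ=3
RL: stance ticks = 3; W→S at t=2 → φ=10
RR: stance ticks = 3; W→S at t=11 → φ=1

duty=3 offsets: FL=4 FR=3 RL=10 RR=1


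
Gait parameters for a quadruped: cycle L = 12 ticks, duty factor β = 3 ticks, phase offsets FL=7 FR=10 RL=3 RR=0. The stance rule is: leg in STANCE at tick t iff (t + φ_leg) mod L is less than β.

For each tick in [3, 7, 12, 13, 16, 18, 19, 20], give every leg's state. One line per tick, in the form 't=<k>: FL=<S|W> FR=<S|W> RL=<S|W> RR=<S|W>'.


t=3: FL=W FR=S RL=W RR=W
t=7: FL=S FR=W RL=W RR=W
t=12: FL=W FR=W RL=W RR=S
t=13: FL=W FR=W RL=W RR=S
t=16: FL=W FR=S RL=W RR=W
t=18: FL=S FR=W RL=W RR=W
t=19: FL=S FR=W RL=W RR=W
t=20: FL=W FR=W RL=W RR=W

t=3: phase=(10,1,6,3) vs β=3 → FL=W FR=S RL=W RR=W
t=7: phase=(2,5,10,7) vs β=3 → FL=S FR=W RL=W RR=W
t=12: phase=(7,10,3,0) vs β=3 → FL=W FR=W RL=W RR=S
t=13: phase=(8,11,4,1) vs β=3 → FL=W FR=W RL=W RR=S
t=16: phase=(11,2,7,4) vs β=3 → FL=W FR=S RL=W RR=W
t=18: phase=(1,4,9,6) vs β=3 → FL=S FR=W RL=W RR=W
t=19: phase=(2,5,10,7) vs β=3 → FL=S FR=W RL=W RR=W
t=20: phase=(3,6,11,8) vs β=3 → FL=W FR=W RL=W RR=W


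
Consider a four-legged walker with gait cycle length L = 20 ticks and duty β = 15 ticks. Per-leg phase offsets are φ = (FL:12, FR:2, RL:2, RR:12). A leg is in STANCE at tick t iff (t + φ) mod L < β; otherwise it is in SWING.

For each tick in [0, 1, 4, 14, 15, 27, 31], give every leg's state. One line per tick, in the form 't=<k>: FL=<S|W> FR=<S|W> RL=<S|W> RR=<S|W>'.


t=0: phase=(12,2,2,12) vs β=15 → FL=S FR=S RL=S RR=S
t=1: phase=(13,3,3,13) vs β=15 → FL=S FR=S RL=S RR=S
t=4: phase=(16,6,6,16) vs β=15 → FL=W FR=S RL=S RR=W
t=14: phase=(6,16,16,6) vs β=15 → FL=S FR=W RL=W RR=S
t=15: phase=(7,17,17,7) vs β=15 → FL=S FR=W RL=W RR=S
t=27: phase=(19,9,9,19) vs β=15 → FL=W FR=S RL=S RR=W
t=31: phase=(3,13,13,3) vs β=15 → FL=S FR=S RL=S RR=S

t=0: FL=S FR=S RL=S RR=S
t=1: FL=S FR=S RL=S RR=S
t=4: FL=W FR=S RL=S RR=W
t=14: FL=S FR=W RL=W RR=S
t=15: FL=S FR=W RL=W RR=S
t=27: FL=W FR=S RL=S RR=W
t=31: FL=S FR=S RL=S RR=S


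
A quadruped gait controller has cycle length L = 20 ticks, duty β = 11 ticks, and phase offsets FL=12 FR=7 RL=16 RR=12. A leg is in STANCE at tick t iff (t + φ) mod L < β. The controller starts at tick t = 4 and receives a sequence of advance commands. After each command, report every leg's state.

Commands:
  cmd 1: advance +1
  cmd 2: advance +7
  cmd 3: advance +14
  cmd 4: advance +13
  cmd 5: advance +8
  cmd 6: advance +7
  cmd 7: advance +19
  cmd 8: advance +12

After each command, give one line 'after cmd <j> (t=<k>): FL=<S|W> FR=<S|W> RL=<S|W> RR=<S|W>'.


after cmd 1 (t=5): FL=W FR=W RL=S RR=W
after cmd 2 (t=12): FL=S FR=W RL=S RR=S
after cmd 3 (t=26): FL=W FR=W RL=S RR=W
after cmd 4 (t=39): FL=W FR=S RL=W RR=W
after cmd 5 (t=47): FL=W FR=W RL=S RR=W
after cmd 6 (t=54): FL=S FR=S RL=S RR=S
after cmd 7 (t=73): FL=S FR=S RL=S RR=S
after cmd 8 (t=85): FL=W FR=W RL=S RR=W

start t=4: FL=W FR=W RL=S RR=W
cmd 1: advance +1 → t=5, phase=(17,12,1,17) → FL=W FR=W RL=S RR=W
cmd 2: advance +7 → t=12, phase=(4,19,8,4) → FL=S FR=W RL=S RR=S
cmd 3: advance +14 → t=26, phase=(18,13,2,18) → FL=W FR=W RL=S RR=W
cmd 4: advance +13 → t=39, phase=(11,6,15,11) → FL=W FR=S RL=W RR=W
cmd 5: advance +8 → t=47, phase=(19,14,3,19) → FL=W FR=W RL=S RR=W
cmd 6: advance +7 → t=54, phase=(6,1,10,6) → FL=S FR=S RL=S RR=S
cmd 7: advance +19 → t=73, phase=(5,0,9,5) → FL=S FR=S RL=S RR=S
cmd 8: advance +12 → t=85, phase=(17,12,1,17) → FL=W FR=W RL=S RR=W


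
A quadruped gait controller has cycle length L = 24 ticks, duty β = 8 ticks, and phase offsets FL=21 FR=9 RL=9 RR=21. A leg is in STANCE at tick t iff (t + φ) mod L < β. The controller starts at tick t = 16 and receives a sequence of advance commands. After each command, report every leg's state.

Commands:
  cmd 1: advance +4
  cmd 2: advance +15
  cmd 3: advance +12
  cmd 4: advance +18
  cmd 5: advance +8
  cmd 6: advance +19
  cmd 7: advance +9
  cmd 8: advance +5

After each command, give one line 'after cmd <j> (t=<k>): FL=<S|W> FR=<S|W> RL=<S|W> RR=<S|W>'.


after cmd 1 (t=20): FL=W FR=S RL=S RR=W
after cmd 2 (t=35): FL=W FR=W RL=W RR=W
after cmd 3 (t=47): FL=W FR=W RL=W RR=W
after cmd 4 (t=65): FL=W FR=S RL=S RR=W
after cmd 5 (t=73): FL=W FR=W RL=W RR=W
after cmd 6 (t=92): FL=W FR=S RL=S RR=W
after cmd 7 (t=101): FL=S FR=W RL=W RR=S
after cmd 8 (t=106): FL=S FR=W RL=W RR=S

start t=16: FL=W FR=S RL=S RR=W
cmd 1: advance +4 → t=20, phase=(17,5,5,17) → FL=W FR=S RL=S RR=W
cmd 2: advance +15 → t=35, phase=(8,20,20,8) → FL=W FR=W RL=W RR=W
cmd 3: advance +12 → t=47, phase=(20,8,8,20) → FL=W FR=W RL=W RR=W
cmd 4: advance +18 → t=65, phase=(14,2,2,14) → FL=W FR=S RL=S RR=W
cmd 5: advance +8 → t=73, phase=(22,10,10,22) → FL=W FR=W RL=W RR=W
cmd 6: advance +19 → t=92, phase=(17,5,5,17) → FL=W FR=S RL=S RR=W
cmd 7: advance +9 → t=101, phase=(2,14,14,2) → FL=S FR=W RL=W RR=S
cmd 8: advance +5 → t=106, phase=(7,19,19,7) → FL=S FR=W RL=W RR=S


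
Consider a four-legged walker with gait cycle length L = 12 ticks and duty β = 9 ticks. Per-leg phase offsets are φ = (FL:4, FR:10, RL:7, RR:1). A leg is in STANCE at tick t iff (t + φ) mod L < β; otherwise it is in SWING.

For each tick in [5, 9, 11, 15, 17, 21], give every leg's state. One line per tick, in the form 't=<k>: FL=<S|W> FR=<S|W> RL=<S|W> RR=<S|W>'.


t=5: FL=W FR=S RL=S RR=S
t=9: FL=S FR=S RL=S RR=W
t=11: FL=S FR=W RL=S RR=S
t=15: FL=S FR=S RL=W RR=S
t=17: FL=W FR=S RL=S RR=S
t=21: FL=S FR=S RL=S RR=W

t=5: phase=(9,3,0,6) vs β=9 → FL=W FR=S RL=S RR=S
t=9: phase=(1,7,4,10) vs β=9 → FL=S FR=S RL=S RR=W
t=11: phase=(3,9,6,0) vs β=9 → FL=S FR=W RL=S RR=S
t=15: phase=(7,1,10,4) vs β=9 → FL=S FR=S RL=W RR=S
t=17: phase=(9,3,0,6) vs β=9 → FL=W FR=S RL=S RR=S
t=21: phase=(1,7,4,10) vs β=9 → FL=S FR=S RL=S RR=W


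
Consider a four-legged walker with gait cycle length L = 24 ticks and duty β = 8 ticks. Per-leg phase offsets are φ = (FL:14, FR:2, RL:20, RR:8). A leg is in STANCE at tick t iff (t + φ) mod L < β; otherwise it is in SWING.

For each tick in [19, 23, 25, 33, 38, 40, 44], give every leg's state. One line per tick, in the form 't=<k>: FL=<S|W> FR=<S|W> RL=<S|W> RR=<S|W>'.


t=19: phase=(9,21,15,3) vs β=8 → FL=W FR=W RL=W RR=S
t=23: phase=(13,1,19,7) vs β=8 → FL=W FR=S RL=W RR=S
t=25: phase=(15,3,21,9) vs β=8 → FL=W FR=S RL=W RR=W
t=33: phase=(23,11,5,17) vs β=8 → FL=W FR=W RL=S RR=W
t=38: phase=(4,16,10,22) vs β=8 → FL=S FR=W RL=W RR=W
t=40: phase=(6,18,12,0) vs β=8 → FL=S FR=W RL=W RR=S
t=44: phase=(10,22,16,4) vs β=8 → FL=W FR=W RL=W RR=S

t=19: FL=W FR=W RL=W RR=S
t=23: FL=W FR=S RL=W RR=S
t=25: FL=W FR=S RL=W RR=W
t=33: FL=W FR=W RL=S RR=W
t=38: FL=S FR=W RL=W RR=W
t=40: FL=S FR=W RL=W RR=S
t=44: FL=W FR=W RL=W RR=S


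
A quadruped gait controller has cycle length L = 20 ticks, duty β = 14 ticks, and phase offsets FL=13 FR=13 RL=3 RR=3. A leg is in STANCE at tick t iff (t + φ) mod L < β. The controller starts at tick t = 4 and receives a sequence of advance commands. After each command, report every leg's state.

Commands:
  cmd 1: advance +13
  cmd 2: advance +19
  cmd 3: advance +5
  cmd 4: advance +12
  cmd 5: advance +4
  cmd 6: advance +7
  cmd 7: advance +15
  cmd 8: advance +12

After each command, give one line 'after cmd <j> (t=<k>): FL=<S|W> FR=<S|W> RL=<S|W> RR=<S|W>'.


start t=4: FL=W FR=W RL=S RR=S
cmd 1: advance +13 → t=17, phase=(10,10,0,0) → FL=S FR=S RL=S RR=S
cmd 2: advance +19 → t=36, phase=(9,9,19,19) → FL=S FR=S RL=W RR=W
cmd 3: advance +5 → t=41, phase=(14,14,4,4) → FL=W FR=W RL=S RR=S
cmd 4: advance +12 → t=53, phase=(6,6,16,16) → FL=S FR=S RL=W RR=W
cmd 5: advance +4 → t=57, phase=(10,10,0,0) → FL=S FR=S RL=S RR=S
cmd 6: advance +7 → t=64, phase=(17,17,7,7) → FL=W FR=W RL=S RR=S
cmd 7: advance +15 → t=79, phase=(12,12,2,2) → FL=S FR=S RL=S RR=S
cmd 8: advance +12 → t=91, phase=(4,4,14,14) → FL=S FR=S RL=W RR=W

after cmd 1 (t=17): FL=S FR=S RL=S RR=S
after cmd 2 (t=36): FL=S FR=S RL=W RR=W
after cmd 3 (t=41): FL=W FR=W RL=S RR=S
after cmd 4 (t=53): FL=S FR=S RL=W RR=W
after cmd 5 (t=57): FL=S FR=S RL=S RR=S
after cmd 6 (t=64): FL=W FR=W RL=S RR=S
after cmd 7 (t=79): FL=S FR=S RL=S RR=S
after cmd 8 (t=91): FL=S FR=S RL=W RR=W


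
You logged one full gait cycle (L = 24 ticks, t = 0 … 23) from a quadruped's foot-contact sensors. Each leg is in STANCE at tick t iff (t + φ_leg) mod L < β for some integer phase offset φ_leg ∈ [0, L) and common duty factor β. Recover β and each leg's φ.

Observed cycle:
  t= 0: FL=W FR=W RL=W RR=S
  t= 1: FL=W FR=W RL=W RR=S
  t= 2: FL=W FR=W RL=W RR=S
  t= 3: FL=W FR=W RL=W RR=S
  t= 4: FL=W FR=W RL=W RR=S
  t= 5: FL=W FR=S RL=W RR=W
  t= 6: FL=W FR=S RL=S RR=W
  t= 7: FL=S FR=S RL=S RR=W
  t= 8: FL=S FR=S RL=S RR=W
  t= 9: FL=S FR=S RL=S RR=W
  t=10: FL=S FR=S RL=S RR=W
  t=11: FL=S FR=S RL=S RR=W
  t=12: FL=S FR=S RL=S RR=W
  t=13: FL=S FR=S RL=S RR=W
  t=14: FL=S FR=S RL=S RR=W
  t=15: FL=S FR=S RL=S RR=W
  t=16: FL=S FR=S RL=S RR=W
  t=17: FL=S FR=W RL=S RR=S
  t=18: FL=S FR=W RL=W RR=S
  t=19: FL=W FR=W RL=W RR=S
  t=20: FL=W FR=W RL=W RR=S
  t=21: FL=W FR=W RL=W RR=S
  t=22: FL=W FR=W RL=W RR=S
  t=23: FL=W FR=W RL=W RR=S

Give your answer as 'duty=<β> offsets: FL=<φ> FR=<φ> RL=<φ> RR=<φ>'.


duty=12 offsets: FL=17 FR=19 RL=18 RR=7

duty β = stance ticks per leg = 12
FL: stance ticks = 12; W→S at t=7 → φ=17
FR: stance ticks = 12; W→S at t=5 → φ=19
RL: stance ticks = 12; W→S at t=6 → φ=18
RR: stance ticks = 12; W→S at t=17 → φ=7


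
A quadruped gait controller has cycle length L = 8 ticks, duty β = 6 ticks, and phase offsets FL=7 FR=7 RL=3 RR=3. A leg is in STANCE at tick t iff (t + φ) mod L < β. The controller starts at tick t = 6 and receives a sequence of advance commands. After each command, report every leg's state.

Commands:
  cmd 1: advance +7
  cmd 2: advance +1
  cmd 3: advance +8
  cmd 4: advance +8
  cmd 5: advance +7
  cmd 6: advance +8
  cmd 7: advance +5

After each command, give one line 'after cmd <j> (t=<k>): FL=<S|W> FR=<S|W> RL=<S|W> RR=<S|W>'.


start t=6: FL=S FR=S RL=S RR=S
cmd 1: advance +7 → t=13, phase=(4,4,0,0) → FL=S FR=S RL=S RR=S
cmd 2: advance +1 → t=14, phase=(5,5,1,1) → FL=S FR=S RL=S RR=S
cmd 3: advance +8 → t=22, phase=(5,5,1,1) → FL=S FR=S RL=S RR=S
cmd 4: advance +8 → t=30, phase=(5,5,1,1) → FL=S FR=S RL=S RR=S
cmd 5: advance +7 → t=37, phase=(4,4,0,0) → FL=S FR=S RL=S RR=S
cmd 6: advance +8 → t=45, phase=(4,4,0,0) → FL=S FR=S RL=S RR=S
cmd 7: advance +5 → t=50, phase=(1,1,5,5) → FL=S FR=S RL=S RR=S

after cmd 1 (t=13): FL=S FR=S RL=S RR=S
after cmd 2 (t=14): FL=S FR=S RL=S RR=S
after cmd 3 (t=22): FL=S FR=S RL=S RR=S
after cmd 4 (t=30): FL=S FR=S RL=S RR=S
after cmd 5 (t=37): FL=S FR=S RL=S RR=S
after cmd 6 (t=45): FL=S FR=S RL=S RR=S
after cmd 7 (t=50): FL=S FR=S RL=S RR=S
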